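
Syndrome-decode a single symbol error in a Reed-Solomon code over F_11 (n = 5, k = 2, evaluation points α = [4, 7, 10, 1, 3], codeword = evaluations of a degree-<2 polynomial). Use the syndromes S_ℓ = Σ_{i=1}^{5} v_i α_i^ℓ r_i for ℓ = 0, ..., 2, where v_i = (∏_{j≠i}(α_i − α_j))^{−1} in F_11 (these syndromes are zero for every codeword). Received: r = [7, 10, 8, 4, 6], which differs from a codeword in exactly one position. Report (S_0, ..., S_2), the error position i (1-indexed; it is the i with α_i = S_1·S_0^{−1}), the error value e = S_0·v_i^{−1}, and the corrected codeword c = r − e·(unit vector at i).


S = (6, 5, 6), error at position 3, error magnitude e = 6, c = [7, 10, 2, 4, 6].

Step 1: column multipliers v_i = (∏_{j≠i}(α_i − α_j))^{−1} mod 11.
  i = 1 (α = 4): (4−7)(4−10)(4−1)(4−3) = (−3)·(−6)·3·1 = 54 ≡ 10, so v_1 = 10^{−1} = 10 (mod 11).
  i = 2 (α = 7): (7−4)(7−10)(7−1)(7−3) = 3·(−3)·6·4 = −216 ≡ 4, so v_2 = 4^{−1} = 3 (mod 11).
  i = 3 (α = 10): (10−4)(10−7)(10−1)(10−3) = 6·3·9·7 = 1134 ≡ 1, so v_3 = 1^{−1} = 1 (mod 11).
  i = 4 (α = 1): (1−4)(1−7)(1−10)(1−3) = (−3)·(−6)·(−9)·(−2) = 324 ≡ 5, so v_4 = 5^{−1} = 9 (mod 11).
  i = 5 (α = 3): (3−4)(3−7)(3−10)(3−1) = (−1)·(−4)·(−7)·2 = −56 ≡ 10, so v_5 = 10^{−1} = 10 (mod 11).
  v = [10, 3, 1, 9, 10].
Step 2: syndromes of r = [7, 10, 8, 4, 6] (all sums mod 11).
  S_0 = Σ v_i r_i = 10·7 + 3·10 + 1·8 + 9·4 + 10·6 = 204 ≡ 6.
  S_1 = Σ v_i α_i r_i = 10·4·7 + 3·7·10 + 1·10·8 + 9·1·4 + 10·3·6 = 786 ≡ 5.
  α_i^2 mod 11 = [5, 5, 1, 1, 9].
  S_2 = Σ v_i α_i^2 r_i = 10·5·7 + 3·5·10 + 1·1·8 + 9·1·4 + 10·9·6 = 1084 ≡ 6.
  S = (6, 5, 6) ≠ 0, so r is not a codeword (an error is present).
Step 3: locate the error. For a single error e at position i, S_ℓ = v_i·e·α_i^ℓ, so α_err = S_1/S_0.
  S_0^{−1} = 6^{−1} = 2 (mod 11), so α_err = 5·2 = 10 ≡ 10 = α_3. Error position i = 3.
  Consistency check: S_2/S_1 = 6·9 = 54 ≡ 10 = α_err ✓ (single-error assumption holds).
Step 4: error magnitude e = S_0/v_3 = S_0·∏_{j≠3}(α_3 − α_j) = 6·1 = 6 ≡ 6 (mod 11).
Step 5: correct position 3: c_3 = r_3 − e = 8 − 6 ≡ 2 (mod 11). Hence c = [7, 10, 2, 4, 6].
  Check: interpolating c through the α_i gives m(x) = 3 + 1·x (degree < 2) with m(α_i) = c_i for every i, so c is indeed a codeword.


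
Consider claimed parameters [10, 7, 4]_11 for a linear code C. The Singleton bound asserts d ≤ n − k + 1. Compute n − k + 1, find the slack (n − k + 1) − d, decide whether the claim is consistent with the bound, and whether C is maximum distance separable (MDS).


Singleton RHS = n − k + 1 = 4, slack = 0, bound satisfied, MDS.

Singleton bound: d ≤ n − k + 1.
Here n = 10, k = 7, so n − k + 1 = 4.
Given d = 4, check d ≤ 4: YES.
Slack = (n − k + 1) − d = 0.
The code is MDS (slack = 0).
Description: the claimed parameters are [10, 7, 4]_11; such a code would be MDS (meets Singleton bound).


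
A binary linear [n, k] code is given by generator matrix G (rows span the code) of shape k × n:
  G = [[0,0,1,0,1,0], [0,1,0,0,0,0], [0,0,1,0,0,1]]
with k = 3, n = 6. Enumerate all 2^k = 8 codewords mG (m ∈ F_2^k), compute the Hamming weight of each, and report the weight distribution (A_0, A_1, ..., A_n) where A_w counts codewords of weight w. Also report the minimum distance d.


Weight distribution: A_0 = 1, A_1 = 1, A_2 = 3, A_3 = 3. Minimum distance d = 1.

Enumerate all 2^3 = 8 messages m ∈ F_2^3.
For each, compute codeword c = mG in F_2^6, then tally its weight.
  m = 000 → c = 000000, weight = 0.
  m = 100 → c = 001010, weight = 2.
  m = 010 → c = 010000, weight = 1.
  m = 110 → c = 011010, weight = 3.
  m = 001 → c = 001001, weight = 2.
  m = 101 → c = 000011, weight = 2.
  m = 011 → c = 011001, weight = 3.
  m = 111 → c = 010011, weight = 3.
Tally weights:
  weight 0: 1 codewords.
  weight 1: 1 codewords.
  weight 2: 3 codewords.
  weight 3: 3 codewords.
Minimum distance d = smallest w > 0 with A_w > 0 = 1.
Sanity: Σ A_w = 8 = 2^3 = 8 ✓.


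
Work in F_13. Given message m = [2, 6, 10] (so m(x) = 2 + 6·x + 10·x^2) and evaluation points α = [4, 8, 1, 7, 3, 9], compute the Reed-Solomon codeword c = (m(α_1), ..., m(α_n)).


c = [4, 1, 5, 1, 6, 8]

Message polynomial: m(x) = 2 + 6·x + 10·x^2 (mod 13).
For each evaluation point α_i, compute m(α_i) mod 13:
  α_1 = 4: Horner steps 10 → 7 → 4, so m(4) = 4.
  α_2 = 8: Horner steps 10 → 8 → 1, so m(8) = 1.
  α_3 = 1: Horner steps 10 → 3 → 5, so m(1) = 5.
  α_4 = 7: Horner steps 10 → 11 → 1, so m(7) = 1.
  α_5 = 3: Horner steps 10 → 10 → 6, so m(3) = 6.
  α_6 = 9: Horner steps 10 → 5 → 8, so m(9) = 8.
Codeword c = [4, 1, 5, 1, 6, 8] ∈ F_13^6.


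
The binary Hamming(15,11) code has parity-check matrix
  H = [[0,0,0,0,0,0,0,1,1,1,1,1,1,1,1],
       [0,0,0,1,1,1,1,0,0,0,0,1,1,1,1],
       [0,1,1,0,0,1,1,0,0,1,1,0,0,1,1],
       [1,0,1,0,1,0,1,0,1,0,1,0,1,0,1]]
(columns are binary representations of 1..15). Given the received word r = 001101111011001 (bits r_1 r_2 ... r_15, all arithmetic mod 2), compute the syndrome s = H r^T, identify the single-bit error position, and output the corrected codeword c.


s = (1, 1, 1, 1)^T, error position = 15, corrected codeword c = 001101111011000

Compute s = H r^T mod 2 one row at a time:
  s_1 = 1 + 1 + 0 + 1 + 1 + 0 + 0 + 1 = 5 ≡ 1 (mod 2).
  s_2 = 1 + 0 + 1 + 1 + 1 + 0 + 0 + 1 = 5 ≡ 1 (mod 2).
  s_3 = 0 + 1 + 1 + 1 + 0 + 1 + 0 + 1 = 5 ≡ 1 (mod 2).
  s_4 = 0 + 1 + 0 + 1 + 1 + 1 + 0 + 1 = 5 ≡ 1 (mod 2).
s = (1, 1, 1, 1)^T — this equals column 15 of H (binary 1111), so error is at position 15.
Correct: flip bit 15 of r = 001101111011001 to get c = 001101111011000.


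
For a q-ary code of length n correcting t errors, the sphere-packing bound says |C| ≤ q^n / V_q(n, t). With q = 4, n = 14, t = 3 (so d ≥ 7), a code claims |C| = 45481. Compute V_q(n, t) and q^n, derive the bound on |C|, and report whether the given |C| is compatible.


V_q(n, t) = 10690, q^n = 268435456, Hamming bound = 25110, |C| = 45481 > bound (violated).

Step 1: Compute V_q(n, t) = Σ_{j=0}^3 C(n, j) (q−1)^j.
  j = 0: C(14,0)·(3)^0 = 1·1 = 1.
  j = 1: C(14,1)·(3)^1 = 14·3 = 42.
  j = 2: C(14,2)·(3)^2 = 91·9 = 819.
  j = 3: C(14,3)·(3)^3 = 364·27 = 9828.
  V_q(n, t) = 1 + 42 + 819 + 9828 = 10690.
Step 2: q^n = 4^14 = 268435456.
Step 3: Hamming bound ⌊q^n / V_q(n,t)⌋ = ⌊268435456/10690⌋ = 25110.
Step 4: Compare |C| = 45481 to 25110: violated.
The claimed |C| lies above the Hamming bound, so no 4-ary code of length 14 with d ≥ 7 can have 45481 codewords.


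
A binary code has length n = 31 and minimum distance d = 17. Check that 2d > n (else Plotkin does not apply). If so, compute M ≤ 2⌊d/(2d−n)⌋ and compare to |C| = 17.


Plotkin bound M ≤ 10; given |C| = 17 > bound (violated).

Check applicability: 2d = 34, n = 31.
2d − n = 3 > 0, so Plotkin applies.
Compute d/(2d−n) = 17/3 ≈ 5.6667.
⌊d/(2d−n)⌋ = 5.
Plotkin bound: M ≤ 2·5 = 10.
Given |C| = 17, check: VIOLATED.
This |C| is above the Plotkin bound, so no binary code with n = 31, d = 17 and 17 codewords exists.


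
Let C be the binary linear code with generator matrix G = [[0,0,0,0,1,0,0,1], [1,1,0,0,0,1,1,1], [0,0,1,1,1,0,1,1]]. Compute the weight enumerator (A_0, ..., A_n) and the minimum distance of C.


Weight distribution: A_0 = 1, A_2 = 1, A_3 = 1, A_5 = 3, A_6 = 2. Minimum distance d = 2.

Enumerate all 2^3 = 8 messages m ∈ F_2^3.
For each, compute codeword c = mG in F_2^8, then tally its weight.
  m = 000 → c = 00000000, weight = 0.
  m = 100 → c = 00001001, weight = 2.
  m = 010 → c = 11000111, weight = 5.
  m = 110 → c = 11001110, weight = 5.
  m = 001 → c = 00111011, weight = 5.
  m = 101 → c = 00110010, weight = 3.
  m = 011 → c = 11111100, weight = 6.
  m = 111 → c = 11110101, weight = 6.
Tally weights:
  weight 0: 1 codewords.
  weight 2: 1 codewords.
  weight 3: 1 codewords.
  weight 5: 3 codewords.
  weight 6: 2 codewords.
Minimum distance d = smallest w > 0 with A_w > 0 = 2.
Sanity: Σ A_w = 8 = 2^3 = 8 ✓.


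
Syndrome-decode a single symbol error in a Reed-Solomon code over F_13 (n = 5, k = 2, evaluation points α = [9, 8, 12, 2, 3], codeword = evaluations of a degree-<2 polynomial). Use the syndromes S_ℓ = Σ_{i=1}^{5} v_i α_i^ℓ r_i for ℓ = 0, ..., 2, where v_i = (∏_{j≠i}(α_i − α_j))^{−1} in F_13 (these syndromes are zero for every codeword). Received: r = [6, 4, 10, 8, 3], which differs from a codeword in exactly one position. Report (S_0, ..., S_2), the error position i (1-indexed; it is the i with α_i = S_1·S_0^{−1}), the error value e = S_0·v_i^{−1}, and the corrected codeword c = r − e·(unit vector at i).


S = (5, 6, 2), error at position 1, error magnitude e = 7, c = [12, 4, 10, 8, 3].

Step 1: column multipliers v_i = (∏_{j≠i}(α_i − α_j))^{−1} mod 13.
  i = 1 (α = 9): (9−8)(9−12)(9−2)(9−3) = 1·(−3)·7·6 = −126 ≡ 4, so v_1 = 4^{−1} = 10 (mod 13).
  i = 2 (α = 8): (8−9)(8−12)(8−2)(8−3) = (−1)·(−4)·6·5 = 120 ≡ 3, so v_2 = 3^{−1} = 9 (mod 13).
  i = 3 (α = 12): (12−9)(12−8)(12−2)(12−3) = 3·4·10·9 = 1080 ≡ 1, so v_3 = 1^{−1} = 1 (mod 13).
  i = 4 (α = 2): (2−9)(2−8)(2−12)(2−3) = (−7)·(−6)·(−10)·(−1) = 420 ≡ 4, so v_4 = 4^{−1} = 10 (mod 13).
  i = 5 (α = 3): (3−9)(3−8)(3−12)(3−2) = (−6)·(−5)·(−9)·1 = −270 ≡ 3, so v_5 = 3^{−1} = 9 (mod 13).
  v = [10, 9, 1, 10, 9].
Step 2: syndromes of r = [6, 4, 10, 8, 3] (all sums mod 13).
  S_0 = Σ v_i r_i = 10·6 + 9·4 + 1·10 + 10·8 + 9·3 = 213 ≡ 5.
  S_1 = Σ v_i α_i r_i = 10·9·6 + 9·8·4 + 1·12·10 + 10·2·8 + 9·3·3 = 1189 ≡ 6.
  α_i^2 mod 13 = [3, 12, 1, 4, 9].
  S_2 = Σ v_i α_i^2 r_i = 10·3·6 + 9·12·4 + 1·1·10 + 10·4·8 + 9·9·3 = 1185 ≡ 2.
  S = (5, 6, 2) ≠ 0, so r is not a codeword (an error is present).
Step 3: locate the error. For a single error e at position i, S_ℓ = v_i·e·α_i^ℓ, so α_err = S_1/S_0.
  S_0^{−1} = 5^{−1} = 8 (mod 13), so α_err = 6·8 = 48 ≡ 9 = α_1. Error position i = 1.
  Consistency check: S_2/S_1 = 2·11 = 22 ≡ 9 = α_err ✓ (single-error assumption holds).
Step 4: error magnitude e = S_0/v_1 = S_0·∏_{j≠1}(α_1 − α_j) = 5·4 = 20 ≡ 7 (mod 13).
Step 5: correct position 1: c_1 = r_1 − e = 6 − 7 ≡ 12 (mod 13). Hence c = [12, 4, 10, 8, 3].
  Check: interpolating c through the α_i gives m(x) = 5 + 8·x (degree < 2) with m(α_i) = c_i for every i, so c is indeed a codeword.


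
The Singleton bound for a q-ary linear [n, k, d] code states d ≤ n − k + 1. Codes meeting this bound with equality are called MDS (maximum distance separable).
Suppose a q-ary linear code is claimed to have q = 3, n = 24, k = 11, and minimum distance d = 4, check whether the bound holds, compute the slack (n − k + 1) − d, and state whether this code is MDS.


Singleton RHS = n − k + 1 = 14, slack = 10, bound satisfied, not MDS.

Singleton bound: d ≤ n − k + 1.
Here n = 24, k = 11, so n − k + 1 = 14.
Given d = 4, check d ≤ 14: YES.
Slack = (n − k + 1) − d = 10.
The code is NOT MDS (slack = 10 > 0).
Description: the claimed parameters are [24, 11, 4]_3; such a code would be non-MDS.


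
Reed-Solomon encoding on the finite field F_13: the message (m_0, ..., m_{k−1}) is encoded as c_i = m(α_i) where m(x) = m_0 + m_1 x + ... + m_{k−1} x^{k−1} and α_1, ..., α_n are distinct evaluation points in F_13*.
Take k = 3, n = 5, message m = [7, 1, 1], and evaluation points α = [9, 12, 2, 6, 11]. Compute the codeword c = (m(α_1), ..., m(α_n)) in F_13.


c = [6, 7, 0, 10, 9]

Message polynomial: m(x) = 7 + 1·x + 1·x^2 (mod 13).
For each evaluation point α_i, compute m(α_i) mod 13:
  α_1 = 9: Horner steps 1 → 10 → 6, so m(9) = 6.
  α_2 = 12: Horner steps 1 → 0 → 7, so m(12) = 7.
  α_3 = 2: Horner steps 1 → 3 → 0, so m(2) = 0.
  α_4 = 6: Horner steps 1 → 7 → 10, so m(6) = 10.
  α_5 = 11: Horner steps 1 → 12 → 9, so m(11) = 9.
Codeword c = [6, 7, 0, 10, 9] ∈ F_13^5.


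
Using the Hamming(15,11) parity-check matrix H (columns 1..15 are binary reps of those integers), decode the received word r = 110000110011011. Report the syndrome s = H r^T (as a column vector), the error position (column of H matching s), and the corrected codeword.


s = (1, 0, 1, 0)^T, error position = 10, corrected codeword c = 110000110111011

Compute s = H r^T mod 2 one row at a time:
  s_1 = 1 + 0 + 0 + 1 + 1 + 0 + 1 + 1 = 5 ≡ 1 (mod 2).
  s_2 = 0 + 0 + 0 + 1 + 1 + 0 + 1 + 1 = 4 ≡ 0 (mod 2).
  s_3 = 1 + 0 + 0 + 1 + 0 + 1 + 1 + 1 = 5 ≡ 1 (mod 2).
  s_4 = 1 + 0 + 0 + 1 + 0 + 1 + 0 + 1 = 4 ≡ 0 (mod 2).
s = (1, 0, 1, 0)^T — this equals column 10 of H (binary 1010), so error is at position 10.
Correct: flip bit 10 of r = 110000110011011 to get c = 110000110111011.


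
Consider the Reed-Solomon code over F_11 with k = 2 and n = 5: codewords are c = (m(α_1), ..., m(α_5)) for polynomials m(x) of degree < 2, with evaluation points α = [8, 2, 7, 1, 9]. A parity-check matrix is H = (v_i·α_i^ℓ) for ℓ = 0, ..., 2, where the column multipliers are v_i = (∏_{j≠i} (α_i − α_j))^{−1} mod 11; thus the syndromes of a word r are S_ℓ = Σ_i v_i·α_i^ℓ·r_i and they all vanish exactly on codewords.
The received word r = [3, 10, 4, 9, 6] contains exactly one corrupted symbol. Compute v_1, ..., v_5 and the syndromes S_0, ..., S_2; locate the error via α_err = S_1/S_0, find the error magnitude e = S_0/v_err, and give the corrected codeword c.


S = (10, 3, 2), error at position 1, error magnitude e = 9, c = [5, 10, 4, 9, 6].

Step 1: column multipliers v_i = (∏_{j≠i}(α_i − α_j))^{−1} mod 11.
  i = 1 (α = 8): (8−2)(8−7)(8−1)(8−9) = 6·1·7·(−1) = −42 ≡ 2, so v_1 = 2^{−1} = 6 (mod 11).
  i = 2 (α = 2): (2−8)(2−7)(2−1)(2−9) = (−6)·(−5)·1·(−7) = −210 ≡ 10, so v_2 = 10^{−1} = 10 (mod 11).
  i = 3 (α = 7): (7−8)(7−2)(7−1)(7−9) = (−1)·5·6·(−2) = 60 ≡ 5, so v_3 = 5^{−1} = 9 (mod 11).
  i = 4 (α = 1): (1−8)(1−2)(1−7)(1−9) = (−7)·(−1)·(−6)·(−8) = 336 ≡ 6, so v_4 = 6^{−1} = 2 (mod 11).
  i = 5 (α = 9): (9−8)(9−2)(9−7)(9−1) = 1·7·2·8 = 112 ≡ 2, so v_5 = 2^{−1} = 6 (mod 11).
  v = [6, 10, 9, 2, 6].
Step 2: syndromes of r = [3, 10, 4, 9, 6] (all sums mod 11).
  S_0 = Σ v_i r_i = 6·3 + 10·10 + 9·4 + 2·9 + 6·6 = 208 ≡ 10.
  S_1 = Σ v_i α_i r_i = 6·8·3 + 10·2·10 + 9·7·4 + 2·1·9 + 6·9·6 = 938 ≡ 3.
  α_i^2 mod 11 = [9, 4, 5, 1, 4].
  S_2 = Σ v_i α_i^2 r_i = 6·9·3 + 10·4·10 + 9·5·4 + 2·1·9 + 6·4·6 = 904 ≡ 2.
  S = (10, 3, 2) ≠ 0, so r is not a codeword (an error is present).
Step 3: locate the error. For a single error e at position i, S_ℓ = v_i·e·α_i^ℓ, so α_err = S_1/S_0.
  S_0^{−1} = 10^{−1} = 10 (mod 11), so α_err = 3·10 = 30 ≡ 8 = α_1. Error position i = 1.
  Consistency check: S_2/S_1 = 2·4 = 8 ≡ 8 = α_err ✓ (single-error assumption holds).
Step 4: error magnitude e = S_0/v_1 = S_0·∏_{j≠1}(α_1 − α_j) = 10·2 = 20 ≡ 9 (mod 11).
Step 5: correct position 1: c_1 = r_1 − e = 3 − 9 ≡ 5 (mod 11). Hence c = [5, 10, 4, 9, 6].
  Check: interpolating c through the α_i gives m(x) = 8 + 1·x (degree < 2) with m(α_i) = c_i for every i, so c is indeed a codeword.


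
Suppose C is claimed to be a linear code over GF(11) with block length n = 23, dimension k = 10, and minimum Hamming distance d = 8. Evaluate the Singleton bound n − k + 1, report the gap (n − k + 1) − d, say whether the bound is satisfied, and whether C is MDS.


Singleton RHS = n − k + 1 = 14, slack = 6, bound satisfied, not MDS.

Singleton bound: d ≤ n − k + 1.
Here n = 23, k = 10, so n − k + 1 = 14.
Given d = 8, check d ≤ 14: YES.
Slack = (n − k + 1) − d = 6.
The code is NOT MDS (slack = 6 > 0).
Description: the claimed parameters are [23, 10, 8]_11; such a code would be non-MDS.


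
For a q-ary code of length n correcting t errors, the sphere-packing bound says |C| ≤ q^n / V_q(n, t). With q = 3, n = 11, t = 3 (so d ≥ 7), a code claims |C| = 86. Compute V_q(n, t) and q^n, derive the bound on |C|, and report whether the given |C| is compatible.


V_q(n, t) = 1563, q^n = 177147, Hamming bound = 113, |C| = 86 ≤ bound (satisfied).

Step 1: Compute V_q(n, t) = Σ_{j=0}^3 C(n, j) (q−1)^j.
  j = 0: C(11,0)·(2)^0 = 1·1 = 1.
  j = 1: C(11,1)·(2)^1 = 11·2 = 22.
  j = 2: C(11,2)·(2)^2 = 55·4 = 220.
  j = 3: C(11,3)·(2)^3 = 165·8 = 1320.
  V_q(n, t) = 1 + 22 + 220 + 1320 = 1563.
Step 2: q^n = 3^11 = 177147.
Step 3: Hamming bound ⌊q^n / V_q(n,t)⌋ = ⌊177147/1563⌋ = 113.
Step 4: Compare |C| = 86 to 113: satisfied.
The claimed |C| lies below the Hamming bound.


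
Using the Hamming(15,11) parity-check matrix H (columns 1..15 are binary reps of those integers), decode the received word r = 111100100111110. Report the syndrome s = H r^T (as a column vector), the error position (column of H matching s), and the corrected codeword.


s = (1, 1, 0, 1)^T, error position = 13, corrected codeword c = 111100100111010

Compute s = H r^T mod 2 one row at a time:
  s_1 = 0 + 0 + 1 + 1 + 1 + 1 + 1 + 0 = 5 ≡ 1 (mod 2).
  s_2 = 1 + 0 + 0 + 1 + 1 + 1 + 1 + 0 = 5 ≡ 1 (mod 2).
  s_3 = 1 + 1 + 0 + 1 + 1 + 1 + 1 + 0 = 6 ≡ 0 (mod 2).
  s_4 = 1 + 1 + 0 + 1 + 0 + 1 + 1 + 0 = 5 ≡ 1 (mod 2).
s = (1, 1, 0, 1)^T — this equals column 13 of H (binary 1101), so error is at position 13.
Correct: flip bit 13 of r = 111100100111110 to get c = 111100100111010.


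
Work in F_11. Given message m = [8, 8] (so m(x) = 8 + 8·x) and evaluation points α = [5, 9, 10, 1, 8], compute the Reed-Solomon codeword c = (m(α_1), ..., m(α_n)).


c = [4, 3, 0, 5, 6]

Message polynomial: m(x) = 8 + 8·x (mod 11).
For each evaluation point α_i, compute m(α_i) mod 11:
  α_1 = 5: Horner steps 8 → 4, so m(5) = 4.
  α_2 = 9: Horner steps 8 → 3, so m(9) = 3.
  α_3 = 10: Horner steps 8 → 0, so m(10) = 0.
  α_4 = 1: Horner steps 8 → 5, so m(1) = 5.
  α_5 = 8: Horner steps 8 → 6, so m(8) = 6.
Codeword c = [4, 3, 0, 5, 6] ∈ F_11^5.


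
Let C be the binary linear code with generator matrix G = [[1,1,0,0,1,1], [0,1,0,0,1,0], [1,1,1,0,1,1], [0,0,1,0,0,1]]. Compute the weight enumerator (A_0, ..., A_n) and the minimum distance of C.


Weight distribution: A_0 = 1, A_1 = 3, A_2 = 4, A_3 = 4, A_4 = 3, A_5 = 1. Minimum distance d = 1.

Enumerate all 2^4 = 16 messages m ∈ F_2^4.
For each, compute codeword c = mG in F_2^6, then tally its weight.
  m = 0000 → c = 000000, weight = 0.
  m = 1000 → c = 110011, weight = 4.
  m = 0100 → c = 010010, weight = 2.
  m = 1100 → c = 100001, weight = 2.
  m = 0010 → c = 111011, weight = 5.
  m = 1010 → c = 001000, weight = 1.
  m = 0110 → c = 101001, weight = 3.
  m = 1110 → c = 011010, weight = 3.
  m = 0001 → c = 001001, weight = 2.
  m = 1001 → c = 111010, weight = 4.
  m = 0101 → c = 011011, weight = 4.
  m = 1101 → c = 101000, weight = 2.
  m = 0011 → c = 110010, weight = 3.
  m = 1011 → c = 000001, weight = 1.
  m = 0111 → c = 100000, weight = 1.
  m = 1111 → c = 010011, weight = 3.
Tally weights:
  weight 0: 1 codewords.
  weight 1: 3 codewords.
  weight 2: 4 codewords.
  weight 3: 4 codewords.
  weight 4: 3 codewords.
  weight 5: 1 codewords.
Minimum distance d = smallest w > 0 with A_w > 0 = 1.
Sanity: Σ A_w = 16 = 2^4 = 16 ✓.


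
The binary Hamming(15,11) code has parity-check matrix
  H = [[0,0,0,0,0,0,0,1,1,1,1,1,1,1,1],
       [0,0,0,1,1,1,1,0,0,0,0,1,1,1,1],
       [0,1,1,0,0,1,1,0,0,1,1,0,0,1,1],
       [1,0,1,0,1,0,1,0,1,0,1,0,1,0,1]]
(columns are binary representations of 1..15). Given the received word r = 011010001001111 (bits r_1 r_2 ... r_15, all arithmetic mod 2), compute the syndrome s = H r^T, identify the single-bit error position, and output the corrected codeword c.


s = (1, 1, 0, 1)^T, error position = 13, corrected codeword c = 011010001001011

Compute s = H r^T mod 2 one row at a time:
  s_1 = 0 + 1 + 0 + 0 + 1 + 1 + 1 + 1 = 5 ≡ 1 (mod 2).
  s_2 = 0 + 1 + 0 + 0 + 1 + 1 + 1 + 1 = 5 ≡ 1 (mod 2).
  s_3 = 1 + 1 + 0 + 0 + 0 + 0 + 1 + 1 = 4 ≡ 0 (mod 2).
  s_4 = 0 + 1 + 1 + 0 + 1 + 0 + 1 + 1 = 5 ≡ 1 (mod 2).
s = (1, 1, 0, 1)^T — this equals column 13 of H (binary 1101), so error is at position 13.
Correct: flip bit 13 of r = 011010001001111 to get c = 011010001001011.


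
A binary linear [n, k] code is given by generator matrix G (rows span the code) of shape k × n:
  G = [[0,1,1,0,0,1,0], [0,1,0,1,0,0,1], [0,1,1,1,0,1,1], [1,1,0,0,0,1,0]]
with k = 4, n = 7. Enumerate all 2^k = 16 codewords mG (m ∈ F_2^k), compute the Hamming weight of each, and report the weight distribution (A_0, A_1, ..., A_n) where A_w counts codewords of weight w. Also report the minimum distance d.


Weight distribution: A_0 = 1, A_1 = 1, A_2 = 4, A_3 = 4, A_4 = 3, A_5 = 3. Minimum distance d = 1.

Enumerate all 2^4 = 16 messages m ∈ F_2^4.
For each, compute codeword c = mG in F_2^7, then tally its weight.
  m = 0000 → c = 0000000, weight = 0.
  m = 1000 → c = 0110010, weight = 3.
  m = 0100 → c = 0101001, weight = 3.
  m = 1100 → c = 0011011, weight = 4.
  m = 0010 → c = 0111011, weight = 5.
  m = 1010 → c = 0001001, weight = 2.
  m = 0110 → c = 0010010, weight = 2.
  m = 1110 → c = 0100000, weight = 1.
  m = 0001 → c = 1100010, weight = 3.
  m = 1001 → c = 1010000, weight = 2.
  m = 0101 → c = 1001011, weight = 4.
  m = 1101 → c = 1111001, weight = 5.
  m = 0011 → c = 1011001, weight = 4.
  m = 1011 → c = 1101011, weight = 5.
  m = 0111 → c = 1110000, weight = 3.
  m = 1111 → c = 1000010, weight = 2.
Tally weights:
  weight 0: 1 codewords.
  weight 1: 1 codewords.
  weight 2: 4 codewords.
  weight 3: 4 codewords.
  weight 4: 3 codewords.
  weight 5: 3 codewords.
Minimum distance d = smallest w > 0 with A_w > 0 = 1.
Sanity: Σ A_w = 16 = 2^4 = 16 ✓.


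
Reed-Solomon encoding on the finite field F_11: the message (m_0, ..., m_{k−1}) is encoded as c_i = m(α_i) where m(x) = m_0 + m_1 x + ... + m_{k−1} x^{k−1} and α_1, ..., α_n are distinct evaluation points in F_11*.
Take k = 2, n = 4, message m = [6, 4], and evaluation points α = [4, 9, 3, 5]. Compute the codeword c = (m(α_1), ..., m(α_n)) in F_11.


c = [0, 9, 7, 4]

Message polynomial: m(x) = 6 + 4·x (mod 11).
For each evaluation point α_i, compute m(α_i) mod 11:
  α_1 = 4: Horner steps 4 → 0, so m(4) = 0.
  α_2 = 9: Horner steps 4 → 9, so m(9) = 9.
  α_3 = 3: Horner steps 4 → 7, so m(3) = 7.
  α_4 = 5: Horner steps 4 → 4, so m(5) = 4.
Codeword c = [0, 9, 7, 4] ∈ F_11^4.


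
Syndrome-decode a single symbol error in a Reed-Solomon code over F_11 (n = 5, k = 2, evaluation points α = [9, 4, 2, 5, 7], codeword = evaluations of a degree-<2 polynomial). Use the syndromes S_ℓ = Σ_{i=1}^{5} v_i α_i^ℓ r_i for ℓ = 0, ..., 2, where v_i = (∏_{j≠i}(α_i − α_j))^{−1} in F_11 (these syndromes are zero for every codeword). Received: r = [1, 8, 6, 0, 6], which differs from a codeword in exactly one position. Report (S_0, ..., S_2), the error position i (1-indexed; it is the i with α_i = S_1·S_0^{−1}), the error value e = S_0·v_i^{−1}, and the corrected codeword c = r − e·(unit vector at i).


S = (4, 8, 5), error at position 3, error magnitude e = 4, c = [1, 8, 2, 0, 6].

Step 1: column multipliers v_i = (∏_{j≠i}(α_i − α_j))^{−1} mod 11.
  i = 1 (α = 9): (9−4)(9−2)(9−5)(9−7) = 5·7·4·2 = 280 ≡ 5, so v_1 = 5^{−1} = 9 (mod 11).
  i = 2 (α = 4): (4−9)(4−2)(4−5)(4−7) = (−5)·2·(−1)·(−3) = −30 ≡ 3, so v_2 = 3^{−1} = 4 (mod 11).
  i = 3 (α = 2): (2−9)(2−4)(2−5)(2−7) = (−7)·(−2)·(−3)·(−5) = 210 ≡ 1, so v_3 = 1^{−1} = 1 (mod 11).
  i = 4 (α = 5): (5−9)(5−4)(5−2)(5−7) = (−4)·1·3·(−2) = 24 ≡ 2, so v_4 = 2^{−1} = 6 (mod 11).
  i = 5 (α = 7): (7−9)(7−4)(7−2)(7−5) = (−2)·3·5·2 = −60 ≡ 6, so v_5 = 6^{−1} = 2 (mod 11).
  v = [9, 4, 1, 6, 2].
Step 2: syndromes of r = [1, 8, 6, 0, 6] (all sums mod 11).
  S_0 = Σ v_i r_i = 9·1 + 4·8 + 1·6 + 6·0 + 2·6 = 59 ≡ 4.
  S_1 = Σ v_i α_i r_i = 9·9·1 + 4·4·8 + 1·2·6 + 6·5·0 + 2·7·6 = 305 ≡ 8.
  α_i^2 mod 11 = [4, 5, 4, 3, 5].
  S_2 = Σ v_i α_i^2 r_i = 9·4·1 + 4·5·8 + 1·4·6 + 6·3·0 + 2·5·6 = 280 ≡ 5.
  S = (4, 8, 5) ≠ 0, so r is not a codeword (an error is present).
Step 3: locate the error. For a single error e at position i, S_ℓ = v_i·e·α_i^ℓ, so α_err = S_1/S_0.
  S_0^{−1} = 4^{−1} = 3 (mod 11), so α_err = 8·3 = 24 ≡ 2 = α_3. Error position i = 3.
  Consistency check: S_2/S_1 = 5·7 = 35 ≡ 2 = α_err ✓ (single-error assumption holds).
Step 4: error magnitude e = S_0/v_3 = S_0·∏_{j≠3}(α_3 − α_j) = 4·1 = 4 ≡ 4 (mod 11).
Step 5: correct position 3: c_3 = r_3 − e = 6 − 4 ≡ 2 (mod 11). Hence c = [1, 8, 2, 0, 6].
  Check: interpolating c through the α_i gives m(x) = 7 + 3·x (degree < 2) with m(α_i) = c_i for every i, so c is indeed a codeword.


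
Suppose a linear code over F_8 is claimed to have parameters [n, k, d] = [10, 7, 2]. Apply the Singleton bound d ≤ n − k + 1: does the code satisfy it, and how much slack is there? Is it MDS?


Singleton RHS = n − k + 1 = 4, slack = 2, bound satisfied, not MDS.

Singleton bound: d ≤ n − k + 1.
Here n = 10, k = 7, so n − k + 1 = 4.
Given d = 2, check d ≤ 4: YES.
Slack = (n − k + 1) − d = 2.
The code is NOT MDS (slack = 2 > 0).
Description: the claimed parameters are [10, 7, 2]_8; such a code would be non-MDS.


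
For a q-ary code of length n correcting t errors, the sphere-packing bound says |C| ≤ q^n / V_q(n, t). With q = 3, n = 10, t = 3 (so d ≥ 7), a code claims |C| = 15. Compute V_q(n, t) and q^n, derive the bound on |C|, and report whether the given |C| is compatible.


V_q(n, t) = 1161, q^n = 59049, Hamming bound = 50, |C| = 15 ≤ bound (satisfied).

Step 1: Compute V_q(n, t) = Σ_{j=0}^3 C(n, j) (q−1)^j.
  j = 0: C(10,0)·(2)^0 = 1·1 = 1.
  j = 1: C(10,1)·(2)^1 = 10·2 = 20.
  j = 2: C(10,2)·(2)^2 = 45·4 = 180.
  j = 3: C(10,3)·(2)^3 = 120·8 = 960.
  V_q(n, t) = 1 + 20 + 180 + 960 = 1161.
Step 2: q^n = 3^10 = 59049.
Step 3: Hamming bound ⌊q^n / V_q(n,t)⌋ = ⌊59049/1161⌋ = 50.
Step 4: Compare |C| = 15 to 50: satisfied.
The claimed |C| lies below the Hamming bound.


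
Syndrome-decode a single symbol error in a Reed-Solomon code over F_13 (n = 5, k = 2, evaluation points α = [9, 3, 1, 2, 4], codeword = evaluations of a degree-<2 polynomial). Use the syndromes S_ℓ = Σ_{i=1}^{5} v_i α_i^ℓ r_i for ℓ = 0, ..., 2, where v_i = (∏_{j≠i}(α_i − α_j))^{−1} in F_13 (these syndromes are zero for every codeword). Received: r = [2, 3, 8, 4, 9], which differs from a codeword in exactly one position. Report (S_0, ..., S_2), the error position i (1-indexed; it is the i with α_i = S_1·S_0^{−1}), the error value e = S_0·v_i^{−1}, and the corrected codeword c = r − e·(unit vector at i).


S = (10, 4, 12), error at position 2, error magnitude e = 3, c = [2, 0, 8, 4, 9].

Step 1: column multipliers v_i = (∏_{j≠i}(α_i − α_j))^{−1} mod 13.
  i = 1 (α = 9): (9−3)(9−1)(9−2)(9−4) = 6·8·7·5 = 1680 ≡ 3, so v_1 = 3^{−1} = 9 (mod 13).
  i = 2 (α = 3): (3−9)(3−1)(3−2)(3−4) = (−6)·2·1·(−1) = 12 ≡ 12, so v_2 = 12^{−1} = 12 (mod 13).
  i = 3 (α = 1): (1−9)(1−3)(1−2)(1−4) = (−8)·(−2)·(−1)·(−3) = 48 ≡ 9, so v_3 = 9^{−1} = 3 (mod 13).
  i = 4 (α = 2): (2−9)(2−3)(2−1)(2−4) = (−7)·(−1)·1·(−2) = −14 ≡ 12, so v_4 = 12^{−1} = 12 (mod 13).
  i = 5 (α = 4): (4−9)(4−3)(4−1)(4−2) = (−5)·1·3·2 = −30 ≡ 9, so v_5 = 9^{−1} = 3 (mod 13).
  v = [9, 12, 3, 12, 3].
Step 2: syndromes of r = [2, 3, 8, 4, 9] (all sums mod 13).
  S_0 = Σ v_i r_i = 9·2 + 12·3 + 3·8 + 12·4 + 3·9 = 153 ≡ 10.
  S_1 = Σ v_i α_i r_i = 9·9·2 + 12·3·3 + 3·1·8 + 12·2·4 + 3·4·9 = 498 ≡ 4.
  α_i^2 mod 13 = [3, 9, 1, 4, 3].
  S_2 = Σ v_i α_i^2 r_i = 9·3·2 + 12·9·3 + 3·1·8 + 12·4·4 + 3·3·9 = 675 ≡ 12.
  S = (10, 4, 12) ≠ 0, so r is not a codeword (an error is present).
Step 3: locate the error. For a single error e at position i, S_ℓ = v_i·e·α_i^ℓ, so α_err = S_1/S_0.
  S_0^{−1} = 10^{−1} = 4 (mod 13), so α_err = 4·4 = 16 ≡ 3 = α_2. Error position i = 2.
  Consistency check: S_2/S_1 = 12·10 = 120 ≡ 3 = α_err ✓ (single-error assumption holds).
Step 4: error magnitude e = S_0/v_2 = S_0·∏_{j≠2}(α_2 − α_j) = 10·12 = 120 ≡ 3 (mod 13).
Step 5: correct position 2: c_2 = r_2 − e = 3 − 3 ≡ 0 (mod 13). Hence c = [2, 0, 8, 4, 9].
  Check: interpolating c through the α_i gives m(x) = 12 + 9·x (degree < 2) with m(α_i) = c_i for every i, so c is indeed a codeword.


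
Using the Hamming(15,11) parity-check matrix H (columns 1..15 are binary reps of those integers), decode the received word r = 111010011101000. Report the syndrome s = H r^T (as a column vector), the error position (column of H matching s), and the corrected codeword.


s = (0, 0, 1, 0)^T, error position = 2, corrected codeword c = 101010011101000

Compute s = H r^T mod 2 one row at a time:
  s_1 = 1 + 1 + 1 + 0 + 1 + 0 + 0 + 0 = 4 ≡ 0 (mod 2).
  s_2 = 0 + 1 + 0 + 0 + 1 + 0 + 0 + 0 = 2 ≡ 0 (mod 2).
  s_3 = 1 + 1 + 0 + 0 + 1 + 0 + 0 + 0 = 3 ≡ 1 (mod 2).
  s_4 = 1 + 1 + 1 + 0 + 1 + 0 + 0 + 0 = 4 ≡ 0 (mod 2).
s = (0, 0, 1, 0)^T — this equals column 2 of H (binary 0010), so error is at position 2.
Correct: flip bit 2 of r = 111010011101000 to get c = 101010011101000.


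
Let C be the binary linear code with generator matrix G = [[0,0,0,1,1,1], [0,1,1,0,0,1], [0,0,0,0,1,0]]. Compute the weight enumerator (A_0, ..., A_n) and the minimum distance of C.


Weight distribution: A_0 = 1, A_1 = 1, A_2 = 1, A_3 = 3, A_4 = 2. Minimum distance d = 1.

Enumerate all 2^3 = 8 messages m ∈ F_2^3.
For each, compute codeword c = mG in F_2^6, then tally its weight.
  m = 000 → c = 000000, weight = 0.
  m = 100 → c = 000111, weight = 3.
  m = 010 → c = 011001, weight = 3.
  m = 110 → c = 011110, weight = 4.
  m = 001 → c = 000010, weight = 1.
  m = 101 → c = 000101, weight = 2.
  m = 011 → c = 011011, weight = 4.
  m = 111 → c = 011100, weight = 3.
Tally weights:
  weight 0: 1 codewords.
  weight 1: 1 codewords.
  weight 2: 1 codewords.
  weight 3: 3 codewords.
  weight 4: 2 codewords.
Minimum distance d = smallest w > 0 with A_w > 0 = 1.
Sanity: Σ A_w = 8 = 2^3 = 8 ✓.


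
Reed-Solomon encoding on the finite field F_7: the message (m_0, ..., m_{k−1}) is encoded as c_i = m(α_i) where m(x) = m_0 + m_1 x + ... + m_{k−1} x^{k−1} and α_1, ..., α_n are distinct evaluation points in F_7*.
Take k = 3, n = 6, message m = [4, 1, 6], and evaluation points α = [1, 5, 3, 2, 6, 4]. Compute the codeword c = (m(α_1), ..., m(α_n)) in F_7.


c = [4, 5, 5, 2, 2, 6]

Message polynomial: m(x) = 4 + 1·x + 6·x^2 (mod 7).
For each evaluation point α_i, compute m(α_i) mod 7:
  α_1 = 1: Horner steps 6 → 0 → 4, so m(1) = 4.
  α_2 = 5: Horner steps 6 → 3 → 5, so m(5) = 5.
  α_3 = 3: Horner steps 6 → 5 → 5, so m(3) = 5.
  α_4 = 2: Horner steps 6 → 6 → 2, so m(2) = 2.
  α_5 = 6: Horner steps 6 → 2 → 2, so m(6) = 2.
  α_6 = 4: Horner steps 6 → 4 → 6, so m(4) = 6.
Codeword c = [4, 5, 5, 2, 2, 6] ∈ F_7^6.


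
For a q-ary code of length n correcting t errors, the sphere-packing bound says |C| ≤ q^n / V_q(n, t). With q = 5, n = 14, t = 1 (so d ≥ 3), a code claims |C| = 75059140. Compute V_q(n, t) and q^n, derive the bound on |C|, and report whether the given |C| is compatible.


V_q(n, t) = 57, q^n = 6103515625, Hamming bound = 107079221, |C| = 75059140 ≤ bound (satisfied).

Step 1: Compute V_q(n, t) = Σ_{j=0}^1 C(n, j) (q−1)^j.
  j = 0: C(14,0)·(4)^0 = 1·1 = 1.
  j = 1: C(14,1)·(4)^1 = 14·4 = 56.
  V_q(n, t) = 1 + 56 = 57.
Step 2: q^n = 5^14 = 6103515625.
Step 3: Hamming bound ⌊q^n / V_q(n,t)⌋ = ⌊6103515625/57⌋ = 107079221.
Step 4: Compare |C| = 75059140 to 107079221: satisfied.
The claimed |C| lies below the Hamming bound.


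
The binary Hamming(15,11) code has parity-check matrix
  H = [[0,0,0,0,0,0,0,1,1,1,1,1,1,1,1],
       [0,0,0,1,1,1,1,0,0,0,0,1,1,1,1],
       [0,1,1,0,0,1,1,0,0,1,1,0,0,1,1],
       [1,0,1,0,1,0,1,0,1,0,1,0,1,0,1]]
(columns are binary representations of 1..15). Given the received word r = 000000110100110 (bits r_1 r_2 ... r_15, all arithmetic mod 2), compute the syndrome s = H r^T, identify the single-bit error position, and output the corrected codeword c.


s = (0, 1, 1, 0)^T, error position = 6, corrected codeword c = 000001110100110

Compute s = H r^T mod 2 one row at a time:
  s_1 = 1 + 0 + 1 + 0 + 0 + 1 + 1 + 0 = 4 ≡ 0 (mod 2).
  s_2 = 0 + 0 + 0 + 1 + 0 + 1 + 1 + 0 = 3 ≡ 1 (mod 2).
  s_3 = 0 + 0 + 0 + 1 + 1 + 0 + 1 + 0 = 3 ≡ 1 (mod 2).
  s_4 = 0 + 0 + 0 + 1 + 0 + 0 + 1 + 0 = 2 ≡ 0 (mod 2).
s = (0, 1, 1, 0)^T — this equals column 6 of H (binary 0110), so error is at position 6.
Correct: flip bit 6 of r = 000000110100110 to get c = 000001110100110.


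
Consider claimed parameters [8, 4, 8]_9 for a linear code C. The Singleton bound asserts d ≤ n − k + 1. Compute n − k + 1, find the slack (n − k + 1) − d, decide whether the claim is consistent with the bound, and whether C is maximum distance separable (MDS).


Singleton RHS = n − k + 1 = 5, slack = -3, bound violated (no such code; not MDS).

Singleton bound: d ≤ n − k + 1.
Here n = 8, k = 4, so n − k + 1 = 5.
Given d = 8, check d ≤ 5: NO.
Slack = (n − k + 1) − d = -3.
The slack is negative: d = 8 exceeds n − k + 1 = 5 by 3, so the Singleton bound is violated and no linear [8, 4, 8]_9 code can exist. In particular it is not MDS (MDS requires d = n − k + 1 exactly).
Description: the claimed parameters are [8, 4, 8]_9; such a code would be impossible (violates the Singleton bound).


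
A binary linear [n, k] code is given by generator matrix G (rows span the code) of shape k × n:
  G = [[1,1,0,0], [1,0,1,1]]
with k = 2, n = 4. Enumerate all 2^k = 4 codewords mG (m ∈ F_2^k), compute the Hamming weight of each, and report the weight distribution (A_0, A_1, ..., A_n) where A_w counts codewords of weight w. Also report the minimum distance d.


Weight distribution: A_0 = 1, A_2 = 1, A_3 = 2. Minimum distance d = 2.

Enumerate all 2^2 = 4 messages m ∈ F_2^2.
For each, compute codeword c = mG in F_2^4, then tally its weight.
  m = 00 → c = 0000, weight = 0.
  m = 10 → c = 1100, weight = 2.
  m = 01 → c = 1011, weight = 3.
  m = 11 → c = 0111, weight = 3.
Tally weights:
  weight 0: 1 codewords.
  weight 2: 1 codewords.
  weight 3: 2 codewords.
Minimum distance d = smallest w > 0 with A_w > 0 = 2.
Sanity: Σ A_w = 4 = 2^2 = 4 ✓.


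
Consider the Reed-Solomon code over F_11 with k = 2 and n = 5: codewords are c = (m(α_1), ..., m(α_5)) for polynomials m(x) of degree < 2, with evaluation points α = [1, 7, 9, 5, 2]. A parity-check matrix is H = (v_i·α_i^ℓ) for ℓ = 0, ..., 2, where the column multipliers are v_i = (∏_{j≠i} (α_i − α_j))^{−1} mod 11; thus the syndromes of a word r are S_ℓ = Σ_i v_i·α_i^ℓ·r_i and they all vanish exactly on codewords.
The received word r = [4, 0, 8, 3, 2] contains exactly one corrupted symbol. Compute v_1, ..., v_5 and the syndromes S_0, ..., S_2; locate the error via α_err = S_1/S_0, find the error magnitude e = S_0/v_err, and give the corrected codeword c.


S = (10, 10, 10), error at position 1, error magnitude e = 6, c = [9, 0, 8, 3, 2].

Step 1: column multipliers v_i = (∏_{j≠i}(α_i − α_j))^{−1} mod 11.
  i = 1 (α = 1): (1−7)(1−9)(1−5)(1−2) = (−6)·(−8)·(−4)·(−1) = 192 ≡ 5, so v_1 = 5^{−1} = 9 (mod 11).
  i = 2 (α = 7): (7−1)(7−9)(7−5)(7−2) = 6·(−2)·2·5 = −120 ≡ 1, so v_2 = 1^{−1} = 1 (mod 11).
  i = 3 (α = 9): (9−1)(9−7)(9−5)(9−2) = 8·2·4·7 = 448 ≡ 8, so v_3 = 8^{−1} = 7 (mod 11).
  i = 4 (α = 5): (5−1)(5−7)(5−9)(5−2) = 4·(−2)·(−4)·3 = 96 ≡ 8, so v_4 = 8^{−1} = 7 (mod 11).
  i = 5 (α = 2): (2−1)(2−7)(2−9)(2−5) = 1·(−5)·(−7)·(−3) = −105 ≡ 5, so v_5 = 5^{−1} = 9 (mod 11).
  v = [9, 1, 7, 7, 9].
Step 2: syndromes of r = [4, 0, 8, 3, 2] (all sums mod 11).
  S_0 = Σ v_i r_i = 9·4 + 1·0 + 7·8 + 7·3 + 9·2 = 131 ≡ 10.
  S_1 = Σ v_i α_i r_i = 9·1·4 + 1·7·0 + 7·9·8 + 7·5·3 + 9·2·2 = 681 ≡ 10.
  α_i^2 mod 11 = [1, 5, 4, 3, 4].
  S_2 = Σ v_i α_i^2 r_i = 9·1·4 + 1·5·0 + 7·4·8 + 7·3·3 + 9·4·2 = 395 ≡ 10.
  S = (10, 10, 10) ≠ 0, so r is not a codeword (an error is present).
Step 3: locate the error. For a single error e at position i, S_ℓ = v_i·e·α_i^ℓ, so α_err = S_1/S_0.
  S_0^{−1} = 10^{−1} = 10 (mod 11), so α_err = 10·10 = 100 ≡ 1 = α_1. Error position i = 1.
  Consistency check: S_2/S_1 = 10·10 = 100 ≡ 1 = α_err ✓ (single-error assumption holds).
Step 4: error magnitude e = S_0/v_1 = S_0·∏_{j≠1}(α_1 − α_j) = 10·5 = 50 ≡ 6 (mod 11).
Step 5: correct position 1: c_1 = r_1 − e = 4 − 6 ≡ 9 (mod 11). Hence c = [9, 0, 8, 3, 2].
  Check: interpolating c through the α_i gives m(x) = 5 + 4·x (degree < 2) with m(α_i) = c_i for every i, so c is indeed a codeword.


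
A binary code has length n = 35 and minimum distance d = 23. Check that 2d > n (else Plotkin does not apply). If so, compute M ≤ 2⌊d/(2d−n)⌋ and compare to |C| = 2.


Plotkin bound M ≤ 4; given |C| = 2 ≤ bound (satisfied).

Check applicability: 2d = 46, n = 35.
2d − n = 11 > 0, so Plotkin applies.
Compute d/(2d−n) = 23/11 ≈ 2.0909.
⌊d/(2d−n)⌋ = 2.
Plotkin bound: M ≤ 2·2 = 4.
Given |C| = 2, check: satisfied.
This |C| is below the Plotkin bound.


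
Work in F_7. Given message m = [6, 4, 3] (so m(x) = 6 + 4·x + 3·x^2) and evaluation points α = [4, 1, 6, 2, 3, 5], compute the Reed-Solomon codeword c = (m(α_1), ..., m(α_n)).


c = [0, 6, 5, 5, 3, 3]

Message polynomial: m(x) = 6 + 4·x + 3·x^2 (mod 7).
For each evaluation point α_i, compute m(α_i) mod 7:
  α_1 = 4: Horner steps 3 → 2 → 0, so m(4) = 0.
  α_2 = 1: Horner steps 3 → 0 → 6, so m(1) = 6.
  α_3 = 6: Horner steps 3 → 1 → 5, so m(6) = 5.
  α_4 = 2: Horner steps 3 → 3 → 5, so m(2) = 5.
  α_5 = 3: Horner steps 3 → 6 → 3, so m(3) = 3.
  α_6 = 5: Horner steps 3 → 5 → 3, so m(5) = 3.
Codeword c = [0, 6, 5, 5, 3, 3] ∈ F_7^6.


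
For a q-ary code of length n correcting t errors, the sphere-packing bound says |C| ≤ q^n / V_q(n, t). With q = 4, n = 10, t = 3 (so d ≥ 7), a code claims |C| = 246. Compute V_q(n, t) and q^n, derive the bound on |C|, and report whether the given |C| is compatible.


V_q(n, t) = 3676, q^n = 1048576, Hamming bound = 285, |C| = 246 ≤ bound (satisfied).

Step 1: Compute V_q(n, t) = Σ_{j=0}^3 C(n, j) (q−1)^j.
  j = 0: C(10,0)·(3)^0 = 1·1 = 1.
  j = 1: C(10,1)·(3)^1 = 10·3 = 30.
  j = 2: C(10,2)·(3)^2 = 45·9 = 405.
  j = 3: C(10,3)·(3)^3 = 120·27 = 3240.
  V_q(n, t) = 1 + 30 + 405 + 3240 = 3676.
Step 2: q^n = 4^10 = 1048576.
Step 3: Hamming bound ⌊q^n / V_q(n,t)⌋ = ⌊1048576/3676⌋ = 285.
Step 4: Compare |C| = 246 to 285: satisfied.
The claimed |C| lies below the Hamming bound.


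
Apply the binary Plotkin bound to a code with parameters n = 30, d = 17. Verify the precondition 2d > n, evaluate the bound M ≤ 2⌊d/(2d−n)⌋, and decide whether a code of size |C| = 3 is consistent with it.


Plotkin bound M ≤ 8; given |C| = 3 ≤ bound (satisfied).

Check applicability: 2d = 34, n = 30.
2d − n = 4 > 0, so Plotkin applies.
Compute d/(2d−n) = 17/4 ≈ 4.2500.
⌊d/(2d−n)⌋ = 4.
Plotkin bound: M ≤ 2·4 = 8.
Given |C| = 3, check: satisfied.
This |C| is below the Plotkin bound.


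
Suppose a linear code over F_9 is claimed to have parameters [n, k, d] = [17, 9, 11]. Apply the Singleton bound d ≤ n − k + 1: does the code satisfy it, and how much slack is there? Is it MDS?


Singleton RHS = n − k + 1 = 9, slack = -2, bound violated (no such code; not MDS).

Singleton bound: d ≤ n − k + 1.
Here n = 17, k = 9, so n − k + 1 = 9.
Given d = 11, check d ≤ 9: NO.
Slack = (n − k + 1) − d = -2.
The slack is negative: d = 11 exceeds n − k + 1 = 9 by 2, so the Singleton bound is violated and no linear [17, 9, 11]_9 code can exist. In particular it is not MDS (MDS requires d = n − k + 1 exactly).
Description: the claimed parameters are [17, 9, 11]_9; such a code would be impossible (violates the Singleton bound).
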